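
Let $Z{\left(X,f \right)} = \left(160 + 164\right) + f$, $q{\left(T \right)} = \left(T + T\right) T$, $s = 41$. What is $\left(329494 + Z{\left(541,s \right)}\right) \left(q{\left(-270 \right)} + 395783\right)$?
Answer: $178646026797$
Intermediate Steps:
$q{\left(T \right)} = 2 T^{2}$ ($q{\left(T \right)} = 2 T T = 2 T^{2}$)
$Z{\left(X,f \right)} = 324 + f$
$\left(329494 + Z{\left(541,s \right)}\right) \left(q{\left(-270 \right)} + 395783\right) = \left(329494 + \left(324 + 41\right)\right) \left(2 \left(-270\right)^{2} + 395783\right) = \left(329494 + 365\right) \left(2 \cdot 72900 + 395783\right) = 329859 \left(145800 + 395783\right) = 329859 \cdot 541583 = 178646026797$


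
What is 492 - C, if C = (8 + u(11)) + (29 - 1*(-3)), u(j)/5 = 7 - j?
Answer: 472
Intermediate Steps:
u(j) = 35 - 5*j (u(j) = 5*(7 - j) = 35 - 5*j)
C = 20 (C = (8 + (35 - 5*11)) + (29 - 1*(-3)) = (8 + (35 - 55)) + (29 + 3) = (8 - 20) + 32 = -12 + 32 = 20)
492 - C = 492 - 1*20 = 492 - 20 = 472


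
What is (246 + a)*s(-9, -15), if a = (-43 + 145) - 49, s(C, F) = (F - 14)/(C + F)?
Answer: 8671/24 ≈ 361.29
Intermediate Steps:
s(C, F) = (-14 + F)/(C + F)
a = 53 (a = 102 - 49 = 53)
(246 + a)*s(-9, -15) = (246 + 53)*((-14 - 15)/(-9 - 15)) = 299*(-29/(-24)) = 299*(-1/24*(-29)) = 299*(29/24) = 8671/24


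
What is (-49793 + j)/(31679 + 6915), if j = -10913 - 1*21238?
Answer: -40972/19297 ≈ -2.1232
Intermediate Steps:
j = -32151 (j = -10913 - 21238 = -32151)
(-49793 + j)/(31679 + 6915) = (-49793 - 32151)/(31679 + 6915) = -81944/38594 = -81944*1/38594 = -40972/19297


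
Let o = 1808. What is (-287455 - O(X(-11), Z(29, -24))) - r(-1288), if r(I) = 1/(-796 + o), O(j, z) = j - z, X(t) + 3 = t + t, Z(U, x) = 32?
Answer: -290846777/1012 ≈ -2.8740e+5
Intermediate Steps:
X(t) = -3 + 2*t (X(t) = -3 + (t + t) = -3 + 2*t)
r(I) = 1/1012 (r(I) = 1/(-796 + 1808) = 1/1012)
(-287455 - O(X(-11), Z(29, -24))) - r(-1288) = (-287455 - ((-3 + 2*(-11)) - 1*32)) - 1*1/1012 = (-287455 - ((-3 - 22) - 32)) - 1/1012 = (-287455 - (-25 - 32)) - 1/1012 = (-287455 - 1*(-57)) - 1/1012 = (-287455 + 57) - 1/1012 = -287398 - 1/1012 = -290846777/1012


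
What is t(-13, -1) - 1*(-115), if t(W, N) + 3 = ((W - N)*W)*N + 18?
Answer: -26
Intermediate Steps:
t(W, N) = 15 + N*W*(W - N) (t(W, N) = -3 + (((W - N)*W)*N + 18) = -3 + ((W*(W - N))*N + 18) = -3 + (N*W*(W - N) + 18) = -3 + (18 + N*W*(W - N)) = 15 + N*W*(W - N))
t(-13, -1) - 1*(-115) = (15 - 1*(-13)**2 - 1*(-13)*(-1)**2) - 1*(-115) = (15 - 1*169 - 1*(-13)*1) + 115 = (15 - 169 + 13) + 115 = -141 + 115 = -26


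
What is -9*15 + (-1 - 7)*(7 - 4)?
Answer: -159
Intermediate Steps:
-9*15 + (-1 - 7)*(7 - 4) = -135 - 8*3 = -135 - 24 = -159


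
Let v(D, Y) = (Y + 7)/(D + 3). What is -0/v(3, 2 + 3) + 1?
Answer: 1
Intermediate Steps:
v(D, Y) = (7 + Y)/(3 + D)
-0/v(3, 2 + 3) + 1 = -0/((7 + (2 + 3))/(3 + 3)) + 1 = -0/((7 + 5)/6) + 1 = -0/((⅙)*12) + 1 = -0/2 + 1 = -41*0 + 1 = 0 + 1 = 1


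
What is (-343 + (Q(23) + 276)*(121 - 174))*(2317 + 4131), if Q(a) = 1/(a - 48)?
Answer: -2412983456/25 ≈ -9.6519e+7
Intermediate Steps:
Q(a) = 1/(-48 + a)
(-343 + (Q(23) + 276)*(121 - 174))*(2317 + 4131) = (-343 + (1/(-48 + 23) + 276)*(121 - 174))*(2317 + 4131) = (-343 + (1/(-25) + 276)*(-53))*6448 = (-343 + (-1/25 + 276)*(-53))*6448 = (-343 + (6899/25)*(-53))*6448 = (-343 - 365647/25)*6448 = -374222/25*6448 = -2412983456/25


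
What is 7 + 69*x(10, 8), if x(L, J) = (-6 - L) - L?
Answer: -1787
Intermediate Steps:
x(L, J) = -6 - 2*L
7 + 69*x(10, 8) = 7 + 69*(-6 - 2*10) = 7 + 69*(-6 - 20) = 7 + 69*(-26) = 7 - 1794 = -1787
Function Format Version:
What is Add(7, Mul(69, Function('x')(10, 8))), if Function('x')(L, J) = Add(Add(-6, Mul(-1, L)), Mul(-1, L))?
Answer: -1787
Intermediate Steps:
Function('x')(L, J) = Add(-6, Mul(-2, L))
Add(7, Mul(69, Function('x')(10, 8))) = Add(7, Mul(69, Add(-6, Mul(-2, 10)))) = Add(7, Mul(69, Add(-6, -20))) = Add(7, Mul(69, -26)) = Add(7, -1794) = -1787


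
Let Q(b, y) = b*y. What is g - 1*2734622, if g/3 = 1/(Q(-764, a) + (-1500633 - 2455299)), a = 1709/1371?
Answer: -14835019297450769/5424888448 ≈ -2.7346e+6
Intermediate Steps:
a = 1709/1371 (a = 1709*(1/1371) = 1709/1371 ≈ 1.2465)
g = -4113/5424888448 (g = 3/(-764*1709/1371 + (-1500633 - 2455299)) = 3/(-1305676/1371 - 3955932) = 3/(-5424888448/1371) = 3*(-1371/5424888448) = -4113/5424888448 ≈ -7.5817e-7)
g - 1*2734622 = -4113/5424888448 - 1*2734622 = -4113/5424888448 - 2734622 = -14835019297450769/5424888448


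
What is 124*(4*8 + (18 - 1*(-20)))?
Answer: 8680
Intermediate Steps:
124*(4*8 + (18 - 1*(-20))) = 124*(32 + (18 + 20)) = 124*(32 + 38) = 124*70 = 8680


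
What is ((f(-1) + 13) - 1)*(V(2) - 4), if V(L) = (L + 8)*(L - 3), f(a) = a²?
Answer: -182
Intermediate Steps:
V(L) = (-3 + L)*(8 + L) (V(L) = (8 + L)*(-3 + L) = (-3 + L)*(8 + L))
((f(-1) + 13) - 1)*(V(2) - 4) = (((-1)² + 13) - 1)*((-24 + 2² + 5*2) - 4) = ((1 + 13) - 1)*((-24 + 4 + 10) - 4) = (14 - 1)*(-10 - 4) = 13*(-14) = -182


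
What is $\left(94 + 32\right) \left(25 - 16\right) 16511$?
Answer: $18723474$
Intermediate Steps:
$\left(94 + 32\right) \left(25 - 16\right) 16511 = 126 \cdot 9 \cdot 16511 = 1134 \cdot 16511 = 18723474$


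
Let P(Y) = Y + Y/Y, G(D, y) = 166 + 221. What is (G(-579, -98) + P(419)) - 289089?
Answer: -288282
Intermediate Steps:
G(D, y) = 387
P(Y) = 1 + Y (P(Y) = Y + 1 = 1 + Y)
(G(-579, -98) + P(419)) - 289089 = (387 + (1 + 419)) - 289089 = (387 + 420) - 289089 = 807 - 289089 = -288282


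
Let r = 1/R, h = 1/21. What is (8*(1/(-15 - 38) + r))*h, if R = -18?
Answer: -284/10017 ≈ -0.028352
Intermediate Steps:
h = 1/21 ≈ 0.047619
r = -1/18 (r = 1/(-18) = -1/18 ≈ -0.055556)
(8*(1/(-15 - 38) + r))*h = (8*(1/(-15 - 38) - 1/18))*(1/21) = (8*(1/(-53) - 1/18))*(1/21) = (8*(-1/53 - 1/18))*(1/21) = (8*(-71/954))*(1/21) = -284/477*1/21 = -284/10017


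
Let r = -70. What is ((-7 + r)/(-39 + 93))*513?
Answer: -1463/2 ≈ -731.50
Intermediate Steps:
((-7 + r)/(-39 + 93))*513 = ((-7 - 70)/(-39 + 93))*513 = -77/54*513 = -1463/2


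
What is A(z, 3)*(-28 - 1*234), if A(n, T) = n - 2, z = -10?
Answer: 3144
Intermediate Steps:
A(n, T) = -2 + n
A(z, 3)*(-28 - 1*234) = (-2 - 10)*(-28 - 1*234) = -12*(-28 - 234) = -12*(-262) = 3144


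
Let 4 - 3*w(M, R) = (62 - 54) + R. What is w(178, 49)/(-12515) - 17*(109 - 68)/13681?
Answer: -25443772/513653145 ≈ -0.049535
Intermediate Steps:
w(M, R) = -4/3 - R/3 (w(M, R) = 4/3 - ((62 - 54) + R)/3 = 4/3 - (8 + R)/3 = 4/3 + (-8/3 - R/3) = -4/3 - R/3)
w(178, 49)/(-12515) - 17*(109 - 68)/13681 = (-4/3 - ⅓*49)/(-12515) - 17*(109 - 68)/13681 = (-4/3 - 49/3)*(-1/12515) - 17*41*(1/13681) = -53/3*(-1/12515) - 697*1/13681 = 53/37545 - 697/13681 = -25443772/513653145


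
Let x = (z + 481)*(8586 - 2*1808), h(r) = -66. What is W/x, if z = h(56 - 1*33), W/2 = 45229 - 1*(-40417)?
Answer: 85646/1031275 ≈ 0.083049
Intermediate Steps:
W = 171292 (W = 2*(45229 - 1*(-40417)) = 2*(45229 + 40417) = 2*85646 = 171292)
z = -66
x = 2062550 (x = (-66 + 481)*(8586 - 2*1808) = 415*(8586 - 3616) = 415*4970 = 2062550)
W/x = 171292/2062550 = 171292*(1/2062550) = 85646/1031275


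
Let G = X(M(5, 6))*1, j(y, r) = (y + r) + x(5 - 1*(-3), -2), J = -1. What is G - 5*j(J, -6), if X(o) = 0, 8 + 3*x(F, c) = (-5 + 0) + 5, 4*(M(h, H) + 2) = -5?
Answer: 145/3 ≈ 48.333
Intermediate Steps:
M(h, H) = -13/4 (M(h, H) = -2 + (1/4)*(-5) = -2 - 5/4 = -13/4)
x(F, c) = -8/3 (x(F, c) = -8/3 + ((-5 + 0) + 5)/3 = -8/3 + (-5 + 5)/3 = -8/3 + (1/3)*0 = -8/3 + 0 = -8/3)
j(y, r) = -8/3 + r + y (j(y, r) = (y + r) - 8/3 = (r + y) - 8/3 = -8/3 + r + y)
G = 0 (G = 0*1 = 0)
G - 5*j(J, -6) = 0 - 5*(-8/3 - 6 - 1) = 0 - 5*(-29/3) = 0 + 145/3 = 145/3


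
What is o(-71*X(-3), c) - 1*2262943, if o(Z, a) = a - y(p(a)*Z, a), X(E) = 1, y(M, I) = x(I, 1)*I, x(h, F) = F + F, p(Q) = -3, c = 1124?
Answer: -2264067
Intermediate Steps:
x(h, F) = 2*F
y(M, I) = 2*I (y(M, I) = (2*1)*I = 2*I)
o(Z, a) = -a (o(Z, a) = a - 2*a = -a)
o(-71*X(-3), c) - 1*2262943 = -1*1124 - 1*2262943 = -1124 - 2262943 = -2264067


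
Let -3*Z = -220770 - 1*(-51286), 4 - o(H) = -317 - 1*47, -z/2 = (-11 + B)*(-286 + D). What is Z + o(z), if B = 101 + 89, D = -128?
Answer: 170588/3 ≈ 56863.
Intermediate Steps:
B = 190
z = 148212 (z = -2*(-11 + 190)*(-286 - 128) = -358*(-414) = -2*(-74106) = 148212)
o(H) = 368 (o(H) = 4 - (-317 - 1*47) = 4 - (-317 - 47) = 4 - 1*(-364) = 4 + 364 = 368)
Z = 169484/3 (Z = -(-220770 - 1*(-51286))/3 = -(-220770 + 51286)/3 = -1/3*(-169484) = 169484/3 ≈ 56495.)
Z + o(z) = 169484/3 + 368 = 170588/3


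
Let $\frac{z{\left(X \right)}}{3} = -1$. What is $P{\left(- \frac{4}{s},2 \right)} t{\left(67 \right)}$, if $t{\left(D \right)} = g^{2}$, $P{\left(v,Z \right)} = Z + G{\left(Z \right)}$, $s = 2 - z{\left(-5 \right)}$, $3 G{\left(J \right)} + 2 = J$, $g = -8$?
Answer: $128$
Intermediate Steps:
$z{\left(X \right)} = -3$ ($z{\left(X \right)} = 3 \left(-1\right) = -3$)
$G{\left(J \right)} = - \frac{2}{3} + \frac{J}{3}$
$s = 5$ ($s = 2 - -3 = 2 + 3 = 5$)
$P{\left(v,Z \right)} = - \frac{2}{3} + \frac{4 Z}{3}$ ($P{\left(v,Z \right)} = Z + \left(- \frac{2}{3} + \frac{Z}{3}\right) = - \frac{2}{3} + \frac{4 Z}{3}$)
$t{\left(D \right)} = 64$ ($t{\left(D \right)} = \left(-8\right)^{2} = 64$)
$P{\left(- \frac{4}{s},2 \right)} t{\left(67 \right)} = \left(- \frac{2}{3} + \frac{4}{3} \cdot 2\right) 64 = \left(- \frac{2}{3} + \frac{8}{3}\right) 64 = 2 \cdot 64 = 128$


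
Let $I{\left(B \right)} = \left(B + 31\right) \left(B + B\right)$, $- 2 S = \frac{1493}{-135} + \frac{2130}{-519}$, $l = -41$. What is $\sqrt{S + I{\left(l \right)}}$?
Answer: $\frac{\sqrt{200626399410}}{15570} \approx 28.768$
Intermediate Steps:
$S = \frac{354139}{46710}$ ($S = - \frac{\frac{1493}{-135} + \frac{2130}{-519}}{2} = - \frac{1493 \left(- \frac{1}{135}\right) + 2130 \left(- \frac{1}{519}\right)}{2} = - \frac{- \frac{1493}{135} - \frac{710}{173}}{2} = \left(- \frac{1}{2}\right) \left(- \frac{354139}{23355}\right) = \frac{354139}{46710} \approx 7.5816$)
$I{\left(B \right)} = 2 B \left(31 + B\right)$ ($I{\left(B \right)} = \left(31 + B\right) 2 B = 2 B \left(31 + B\right)$)
$\sqrt{S + I{\left(l \right)}} = \sqrt{\frac{354139}{46710} + 2 \left(-41\right) \left(31 - 41\right)} = \sqrt{\frac{354139}{46710} + 2 \left(-41\right) \left(-10\right)} = \sqrt{\frac{354139}{46710} + 820} = \sqrt{\frac{38656339}{46710}} = \frac{\sqrt{200626399410}}{15570}$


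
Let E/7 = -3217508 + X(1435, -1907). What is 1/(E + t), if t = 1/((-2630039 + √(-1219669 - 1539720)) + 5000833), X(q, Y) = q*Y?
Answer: -13780014258955433193/574328546670028804681692334 + I*√2759389/9763585293390489679588769678 ≈ -2.3993e-8 + 1.7014e-25*I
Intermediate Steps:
X(q, Y) = Y*q
E = -41678371 (E = 7*(-3217508 - 1907*1435) = 7*(-3217508 - 2736545) = 7*(-5954053) = -41678371)
t = 1/(2370794 + I*√2759389) (t = 1/((-2630039 + √(-2759389)) + 5000833) = 1/((-2630039 + I*√2759389) + 5000833) = 1/(2370794 + I*√2759389) ≈ 4.218e-7 - 2.96e-10*I)
1/(E + t) = 1/(-41678371 + (2370794/5620666949825 - I*√2759389/5620666949825)) = 1/(-234260242402242364281/5620666949825 - I*√2759389/5620666949825)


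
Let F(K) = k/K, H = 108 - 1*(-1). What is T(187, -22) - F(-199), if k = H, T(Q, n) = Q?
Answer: 37322/199 ≈ 187.55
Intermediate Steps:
H = 109 (H = 108 + 1 = 109)
k = 109
F(K) = 109/K
T(187, -22) - F(-199) = 187 - 109/(-199) = 187 - 109*(-1)/199 = 187 - 1*(-109/199) = 187 + 109/199 = 37322/199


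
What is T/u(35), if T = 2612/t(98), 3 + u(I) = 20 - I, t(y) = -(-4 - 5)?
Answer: -1306/81 ≈ -16.123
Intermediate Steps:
t(y) = 9 (t(y) = -1*(-9) = 9)
u(I) = 17 - I (u(I) = -3 + (20 - I) = 17 - I)
T = 2612/9 ≈ 290.22
T/u(35) = 2612/(9*(17 - 1*35)) = 2612/(9*(17 - 35)) = (2612/9)/(-18) = (2612/9)*(-1/18) = -1306/81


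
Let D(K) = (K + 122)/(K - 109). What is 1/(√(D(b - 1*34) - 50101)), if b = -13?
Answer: -2*I*√33868601/2605277 ≈ -0.0044676*I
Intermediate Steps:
D(K) = (122 + K)/(-109 + K)
1/(√(D(b - 1*34) - 50101)) = 1/(√((122 + (-13 - 1*34))/(-109 + (-13 - 1*34)) - 50101)) = 1/(√((122 + (-13 - 34))/(-109 + (-13 - 34)) - 50101)) = 1/(√((122 - 47)/(-109 - 47) - 50101)) = 1/(√(75/(-156) - 50101)) = 1/(√(-1/156*75 - 50101)) = 1/(√(-25/52 - 50101)) = 1/(√(-2605277/52)) = 1/(I*√33868601/26) = -2*I*√33868601/2605277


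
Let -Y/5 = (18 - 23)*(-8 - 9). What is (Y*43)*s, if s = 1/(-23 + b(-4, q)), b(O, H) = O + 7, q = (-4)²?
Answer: 3655/4 ≈ 913.75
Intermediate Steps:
q = 16
b(O, H) = 7 + O
s = -1/20 (s = 1/(-23 + (7 - 4)) = 1/(-23 + 3) = 1/(-20) = -1/20 ≈ -0.050000)
Y = -425 (Y = -5*(18 - 23)*(-8 - 9) = -(-25)*(-17) = -5*85 = -425)
(Y*43)*s = -425*43*(-1/20) = -18275*(-1/20) = 3655/4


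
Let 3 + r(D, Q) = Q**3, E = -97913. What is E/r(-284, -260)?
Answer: 97913/17576003 ≈ 0.0055708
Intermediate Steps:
r(D, Q) = -3 + Q**3
E/r(-284, -260) = -97913/(-3 + (-260)**3) = -97913/(-3 - 17576000) = -97913/(-17576003) = -97913*(-1/17576003) = 97913/17576003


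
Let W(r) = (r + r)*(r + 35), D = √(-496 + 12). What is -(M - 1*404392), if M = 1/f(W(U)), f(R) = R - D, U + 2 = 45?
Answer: 4549182325627/11249437 - 11*I/22498874 ≈ 4.0439e+5 - 4.8891e-7*I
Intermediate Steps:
U = 43 (U = -2 + 45 = 43)
D = 22*I (D = √(-484) = 22*I ≈ 22.0*I)
W(r) = 2*r*(35 + r) (W(r) = (2*r)*(35 + r) = 2*r*(35 + r))
f(R) = R - 22*I
M = (6708 + 22*I)/44997748 (M = 1/(2*43*(35 + 43) - 22*I) = 1/(2*43*78 - 22*I) = 1/(6708 - 22*I) = (6708 + 22*I)/44997748 ≈ 0.00014907 + 4.8891e-7*I)
-(M - 1*404392) = -((1677/11249437 + 11*I/22498874) - 1*404392) = -((1677/11249437 + 11*I/22498874) - 404392) = -(-4549182325627/11249437 + 11*I/22498874) = 4549182325627/11249437 - 11*I/22498874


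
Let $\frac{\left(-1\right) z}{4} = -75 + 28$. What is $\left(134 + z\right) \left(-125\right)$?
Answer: $-40250$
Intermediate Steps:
$z = 188$ ($z = - 4 \left(-75 + 28\right) = \left(-4\right) \left(-47\right) = 188$)
$\left(134 + z\right) \left(-125\right) = \left(134 + 188\right) \left(-125\right) = 322 \left(-125\right) = -40250$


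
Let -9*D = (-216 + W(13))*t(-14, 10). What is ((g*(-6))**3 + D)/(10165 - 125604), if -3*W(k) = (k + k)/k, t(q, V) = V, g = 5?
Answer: 722500/3116853 ≈ 0.23180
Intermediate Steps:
W(k) = -2/3 (W(k) = -(k + k)/(3*k) = -2*k/(3*k) = -1/3*2 = -2/3)
D = 6500/27 (D = -(-216 - 2/3)*10/9 = -(-650)*10/27 = -1/9*(-6500/3) = 6500/27 ≈ 240.74)
((g*(-6))**3 + D)/(10165 - 125604) = ((5*(-6))**3 + 6500/27)/(10165 - 125604) = ((-30)**3 + 6500/27)/(-115439) = (-27000 + 6500/27)*(-1/115439) = -722500/27*(-1/115439) = 722500/3116853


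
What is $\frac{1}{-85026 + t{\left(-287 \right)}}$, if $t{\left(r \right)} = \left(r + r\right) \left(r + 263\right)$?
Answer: $- \frac{1}{71250} \approx -1.4035 \cdot 10^{-5}$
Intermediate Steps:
$t{\left(r \right)} = 2 r \left(263 + r\right)$
$\frac{1}{-85026 + t{\left(-287 \right)}} = \frac{1}{-85026 + 2 \left(-287\right) \left(263 - 287\right)} = \frac{1}{-85026 + 2 \left(-287\right) \left(-24\right)} = \frac{1}{-85026 + 13776} = \frac{1}{-71250} = - \frac{1}{71250}$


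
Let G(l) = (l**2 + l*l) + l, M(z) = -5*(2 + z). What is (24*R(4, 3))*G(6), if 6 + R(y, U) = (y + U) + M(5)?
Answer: -63648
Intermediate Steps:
M(z) = -10 - 5*z
G(l) = l + 2*l**2 (G(l) = (l**2 + l**2) + l = 2*l**2 + l = l + 2*l**2)
R(y, U) = -41 + U + y (R(y, U) = -6 + ((y + U) + (-10 - 5*5)) = -6 + ((U + y) + (-10 - 25)) = -6 + ((U + y) - 35) = -6 + (-35 + U + y) = -41 + U + y)
(24*R(4, 3))*G(6) = (24*(-41 + 3 + 4))*(6*(1 + 2*6)) = (24*(-34))*(6*(1 + 12)) = -4896*13 = -816*78 = -63648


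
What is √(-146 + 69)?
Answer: I*√77 ≈ 8.775*I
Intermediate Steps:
√(-146 + 69) = √(-77) = I*√77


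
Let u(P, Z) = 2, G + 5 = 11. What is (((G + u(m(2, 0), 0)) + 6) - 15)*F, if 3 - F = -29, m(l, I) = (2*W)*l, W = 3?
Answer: -32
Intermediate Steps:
G = 6 (G = -5 + 11 = 6)
m(l, I) = 6*l (m(l, I) = (2*3)*l = 6*l)
F = 32 (F = 3 - 1*(-29) = 3 + 29 = 32)
(((G + u(m(2, 0), 0)) + 6) - 15)*F = (((6 + 2) + 6) - 15)*32 = ((8 + 6) - 15)*32 = (14 - 15)*32 = -1*32 = -32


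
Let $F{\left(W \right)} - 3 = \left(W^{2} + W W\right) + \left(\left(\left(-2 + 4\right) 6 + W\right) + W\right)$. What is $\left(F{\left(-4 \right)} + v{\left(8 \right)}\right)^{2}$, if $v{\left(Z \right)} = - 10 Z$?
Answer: $1681$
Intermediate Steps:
$F{\left(W \right)} = 15 + 2 W + 2 W^{2}$ ($F{\left(W \right)} = 3 + \left(\left(W^{2} + W W\right) + \left(\left(\left(-2 + 4\right) 6 + W\right) + W\right)\right) = 3 + \left(\left(W^{2} + W^{2}\right) + \left(\left(2 \cdot 6 + W\right) + W\right)\right) = 3 + \left(2 W^{2} + \left(\left(12 + W\right) + W\right)\right) = 3 + \left(2 W^{2} + \left(12 + 2 W\right)\right) = 3 + \left(12 + 2 W + 2 W^{2}\right) = 15 + 2 W + 2 W^{2}$)
$\left(F{\left(-4 \right)} + v{\left(8 \right)}\right)^{2} = \left(\left(15 + 2 \left(-4\right) + 2 \left(-4\right)^{2}\right) - 80\right)^{2} = \left(\left(15 - 8 + 2 \cdot 16\right) - 80\right)^{2} = \left(\left(15 - 8 + 32\right) - 80\right)^{2} = \left(39 - 80\right)^{2} = \left(-41\right)^{2} = 1681$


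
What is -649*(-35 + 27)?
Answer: 5192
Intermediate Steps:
-649*(-35 + 27) = -649*(-8) = 5192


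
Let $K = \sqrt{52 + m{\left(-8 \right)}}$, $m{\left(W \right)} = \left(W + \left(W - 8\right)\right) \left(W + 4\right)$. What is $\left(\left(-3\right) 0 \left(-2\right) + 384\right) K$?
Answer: $768 \sqrt{37} \approx 4671.6$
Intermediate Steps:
$m{\left(W \right)} = \left(-8 + 2 W\right) \left(4 + W\right)$ ($m{\left(W \right)} = \left(W + \left(W - 8\right)\right) \left(4 + W\right) = \left(W + \left(-8 + W\right)\right) \left(4 + W\right) = \left(-8 + 2 W\right) \left(4 + W\right)$)
$K = 2 \sqrt{37}$ ($K = \sqrt{52 - \left(32 - 2 \left(-8\right)^{2}\right)} = \sqrt{52 + \left(-32 + 2 \cdot 64\right)} = \sqrt{52 + \left(-32 + 128\right)} = \sqrt{52 + 96} = \sqrt{148} = 2 \sqrt{37} \approx 12.166$)
$\left(\left(-3\right) 0 \left(-2\right) + 384\right) K = \left(\left(-3\right) 0 \left(-2\right) + 384\right) 2 \sqrt{37} = \left(0 \left(-2\right) + 384\right) 2 \sqrt{37} = \left(0 + 384\right) 2 \sqrt{37} = 384 \cdot 2 \sqrt{37} = 768 \sqrt{37}$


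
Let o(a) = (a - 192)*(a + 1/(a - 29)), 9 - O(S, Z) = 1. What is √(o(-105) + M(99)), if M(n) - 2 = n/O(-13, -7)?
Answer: √2241023102/268 ≈ 176.64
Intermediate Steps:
O(S, Z) = 8 (O(S, Z) = 9 - 1*1 = 9 - 1 = 8)
M(n) = 2 + n/8
o(a) = (-192 + a)*(a + 1/(-29 + a))
√(o(-105) + M(99)) = √((-192 + (-105)³ - 221*(-105)² + 5569*(-105))/(-29 - 105) + (2 + (⅛)*99)) = √((-192 - 1157625 - 221*11025 - 584745)/(-134) + (2 + 99/8)) = √(-(-192 - 1157625 - 2436525 - 584745)/134 + 115/8) = √(-1/134*(-4179087) + 115/8) = √(4179087/134 + 115/8) = √(16724053/536) = √2241023102/268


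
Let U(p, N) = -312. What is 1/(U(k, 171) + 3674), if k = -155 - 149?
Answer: 1/3362 ≈ 0.00029744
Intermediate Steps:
k = -304
1/(U(k, 171) + 3674) = 1/(-312 + 3674) = 1/3362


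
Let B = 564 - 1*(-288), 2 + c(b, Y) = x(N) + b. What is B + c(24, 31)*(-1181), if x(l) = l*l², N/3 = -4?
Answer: 2015638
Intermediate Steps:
N = -12 (N = 3*(-4) = -12)
x(l) = l³
c(b, Y) = -1730 + b (c(b, Y) = -2 + ((-12)³ + b) = -2 + (-1728 + b) = -1730 + b)
B = 852 (B = 564 + 288 = 852)
B + c(24, 31)*(-1181) = 852 + (-1730 + 24)*(-1181) = 852 - 1706*(-1181) = 852 + 2014786 = 2015638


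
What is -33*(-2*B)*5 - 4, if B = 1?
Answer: 326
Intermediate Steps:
-33*(-2*B)*5 - 4 = -33*(-2*1)*5 - 4 = -(-66)*5 - 4 = -33*(-10) - 4 = 330 - 4 = 326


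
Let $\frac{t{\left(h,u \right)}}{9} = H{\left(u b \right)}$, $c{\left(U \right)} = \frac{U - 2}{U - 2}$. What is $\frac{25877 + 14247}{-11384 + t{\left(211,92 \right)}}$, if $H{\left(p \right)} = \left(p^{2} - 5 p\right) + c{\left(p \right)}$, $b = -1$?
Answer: $\frac{40124}{68941} \approx 0.582$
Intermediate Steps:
$c{\left(U \right)} = 1$ ($c{\left(U \right)} = \frac{-2 + U}{-2 + U} = 1$)
$H{\left(p \right)} = 1 + p^{2} - 5 p$ ($H{\left(p \right)} = \left(p^{2} - 5 p\right) + 1 = 1 + p^{2} - 5 p$)
$t{\left(h,u \right)} = 9 + 9 u^{2} + 45 u$ ($t{\left(h,u \right)} = 9 \left(1 + \left(u \left(-1\right)\right)^{2} - 5 u \left(-1\right)\right) = 9 \left(1 + \left(- u\right)^{2} - 5 \left(- u\right)\right) = 9 \left(1 + u^{2} + 5 u\right) = 9 + 9 u^{2} + 45 u$)
$\frac{25877 + 14247}{-11384 + t{\left(211,92 \right)}} = \frac{25877 + 14247}{-11384 + \left(9 + 9 \cdot 92^{2} + 45 \cdot 92\right)} = \frac{40124}{-11384 + \left(9 + 9 \cdot 8464 + 4140\right)} = \frac{40124}{-11384 + \left(9 + 76176 + 4140\right)} = \frac{40124}{-11384 + 80325} = \frac{40124}{68941}$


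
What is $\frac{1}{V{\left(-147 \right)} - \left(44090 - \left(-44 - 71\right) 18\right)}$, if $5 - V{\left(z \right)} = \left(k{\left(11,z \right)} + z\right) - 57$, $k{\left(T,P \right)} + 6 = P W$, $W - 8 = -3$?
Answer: $- \frac{1}{45210} \approx -2.2119 \cdot 10^{-5}$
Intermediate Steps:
$W = 5$ ($W = 8 - 3 = 5$)
$k{\left(T,P \right)} = -6 + 5 P$ ($k{\left(T,P \right)} = -6 + P 5 = -6 + 5 P$)
$V{\left(z \right)} = 68 - 6 z$ ($V{\left(z \right)} = 5 - \left(\left(\left(-6 + 5 z\right) + z\right) - 57\right) = 5 - \left(\left(-6 + 6 z\right) - 57\right) = 5 - \left(-63 + 6 z\right) = 68 - 6 z$)
$\frac{1}{V{\left(-147 \right)} - \left(44090 - \left(-44 - 71\right) 18\right)} = \frac{1}{\left(68 - -882\right) - \left(44090 - \left(-44 - 71\right) 18\right)} = \frac{1}{\left(68 + 882\right) - 46160} = \frac{1}{950 - 46160} = \frac{1}{-45210} = - \frac{1}{45210}$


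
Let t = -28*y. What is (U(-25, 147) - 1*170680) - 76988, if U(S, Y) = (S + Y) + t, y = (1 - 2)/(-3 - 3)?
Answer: -742652/3 ≈ -2.4755e+5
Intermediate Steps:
y = ⅙ (y = -1/(-6) = -1*(-⅙) = ⅙ ≈ 0.16667)
t = -14/3 (t = -28*⅙ = -14/3 ≈ -4.6667)
U(S, Y) = -14/3 + S + Y (U(S, Y) = (S + Y) - 14/3 = -14/3 + S + Y)
(U(-25, 147) - 1*170680) - 76988 = ((-14/3 - 25 + 147) - 1*170680) - 76988 = (352/3 - 170680) - 76988 = -511688/3 - 76988 = -742652/3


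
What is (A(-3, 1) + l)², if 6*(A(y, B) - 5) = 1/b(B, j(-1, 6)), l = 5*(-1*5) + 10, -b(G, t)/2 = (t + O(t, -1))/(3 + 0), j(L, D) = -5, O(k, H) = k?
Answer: 159201/1600 ≈ 99.501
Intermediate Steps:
b(G, t) = -4*t/3 (b(G, t) = -2*(t + t)/(3 + 0) = -2*2*t/3 = -4*t/3)
l = -15 (l = 5*(-5) + 10 = -25 + 10 = -15)
A(y, B) = 201/40 (A(y, B) = 5 + 1/(6*((-4/3*(-5)))) = 5 + 1/(6*(20/3)) = 5 + (⅙)*(3/20) = 5 + 1/40 = 201/40)
(A(-3, 1) + l)² = (201/40 - 15)² = (-399/40)² = 159201/1600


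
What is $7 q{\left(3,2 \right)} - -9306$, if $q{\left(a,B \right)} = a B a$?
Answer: $9432$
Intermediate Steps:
$q{\left(a,B \right)} = B a^{2}$ ($q{\left(a,B \right)} = B a a = B a^{2}$)
$7 q{\left(3,2 \right)} - -9306 = 7 \cdot 2 \cdot 3^{2} - -9306 = 7 \cdot 2 \cdot 9 + 9306 = 7 \cdot 18 + 9306 = 126 + 9306 = 9432$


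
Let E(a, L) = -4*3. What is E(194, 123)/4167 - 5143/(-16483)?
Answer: 7077695/22894887 ≈ 0.30914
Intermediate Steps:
E(a, L) = -12
E(194, 123)/4167 - 5143/(-16483) = -12/4167 - 5143/(-16483) = -12*1/4167 - 5143*(-1/16483) = -4/1389 + 5143/16483 = 7077695/22894887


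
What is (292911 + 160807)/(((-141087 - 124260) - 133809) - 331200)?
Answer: -226859/365178 ≈ -0.62123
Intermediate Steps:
(292911 + 160807)/(((-141087 - 124260) - 133809) - 331200) = 453718/((-265347 - 133809) - 331200) = 453718/(-399156 - 331200) = 453718/(-730356) = 453718*(-1/730356) = -226859/365178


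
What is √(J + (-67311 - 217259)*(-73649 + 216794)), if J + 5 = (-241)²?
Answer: I*√40734714574 ≈ 2.0183e+5*I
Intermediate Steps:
J = 58076 (J = -5 + (-241)² = -5 + 58081 = 58076)
√(J + (-67311 - 217259)*(-73649 + 216794)) = √(58076 + (-67311 - 217259)*(-73649 + 216794)) = √(58076 - 284570*143145) = √(58076 - 40734772650) = √(-40734714574) = I*√40734714574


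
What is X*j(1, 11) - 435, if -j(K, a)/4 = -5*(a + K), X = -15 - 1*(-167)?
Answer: 36045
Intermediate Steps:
X = 152 (X = -15 + 167 = 152)
j(K, a) = 20*K + 20*a (j(K, a) = -(-20)*(a + K) = -(-20)*(K + a) = -4*(-5*K - 5*a) = 20*K + 20*a)
X*j(1, 11) - 435 = 152*(20*1 + 20*11) - 435 = 152*(20 + 220) - 435 = 152*240 - 435 = 36480 - 435 = 36045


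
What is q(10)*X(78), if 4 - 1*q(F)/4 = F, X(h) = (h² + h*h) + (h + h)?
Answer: -295776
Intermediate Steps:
X(h) = 2*h + 2*h² (X(h) = (h² + h²) + 2*h = 2*h² + 2*h = 2*h + 2*h²)
q(F) = 16 - 4*F
q(10)*X(78) = (16 - 4*10)*(2*78*(1 + 78)) = (16 - 40)*(2*78*79) = -24*12324 = -295776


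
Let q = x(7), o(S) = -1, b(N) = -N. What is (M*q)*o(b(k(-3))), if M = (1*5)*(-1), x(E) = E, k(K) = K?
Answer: 35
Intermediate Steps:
M = -5 (M = 5*(-1) = -5)
q = 7
(M*q)*o(b(k(-3))) = -5*7*(-1) = -35*(-1) = 35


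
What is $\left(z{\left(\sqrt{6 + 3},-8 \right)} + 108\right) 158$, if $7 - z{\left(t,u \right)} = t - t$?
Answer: $18170$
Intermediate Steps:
$z{\left(t,u \right)} = 7$ ($z{\left(t,u \right)} = 7 - \left(t - t\right) = 7 - 0 = 7 + 0 = 7$)
$\left(z{\left(\sqrt{6 + 3},-8 \right)} + 108\right) 158 = \left(7 + 108\right) 158 = 115 \cdot 158 = 18170$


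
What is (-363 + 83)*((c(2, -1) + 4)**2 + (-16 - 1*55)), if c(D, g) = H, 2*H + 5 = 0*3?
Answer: 19250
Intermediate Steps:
H = -5/2 (H = -5/2 + (0*3)/2 = -5/2 + (1/2)*0 = -5/2 + 0 = -5/2 ≈ -2.5000)
c(D, g) = -5/2
(-363 + 83)*((c(2, -1) + 4)**2 + (-16 - 1*55)) = (-363 + 83)*((-5/2 + 4)**2 + (-16 - 1*55)) = -280*((3/2)**2 + (-16 - 55)) = -280*(9/4 - 71) = -280*(-275/4) = 19250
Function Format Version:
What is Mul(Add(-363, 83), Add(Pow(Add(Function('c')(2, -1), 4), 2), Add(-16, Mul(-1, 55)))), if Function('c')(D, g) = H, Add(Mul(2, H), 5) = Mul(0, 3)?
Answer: 19250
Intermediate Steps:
H = Rational(-5, 2) (H = Add(Rational(-5, 2), Mul(Rational(1, 2), Mul(0, 3))) = Add(Rational(-5, 2), Mul(Rational(1, 2), 0)) = Add(Rational(-5, 2), 0) = Rational(-5, 2) ≈ -2.5000)
Function('c')(D, g) = Rational(-5, 2)
Mul(Add(-363, 83), Add(Pow(Add(Function('c')(2, -1), 4), 2), Add(-16, Mul(-1, 55)))) = Mul(Add(-363, 83), Add(Pow(Add(Rational(-5, 2), 4), 2), Add(-16, Mul(-1, 55)))) = Mul(-280, Add(Pow(Rational(3, 2), 2), Add(-16, -55))) = Mul(-280, Add(Rational(9, 4), -71)) = Mul(-280, Rational(-275, 4)) = 19250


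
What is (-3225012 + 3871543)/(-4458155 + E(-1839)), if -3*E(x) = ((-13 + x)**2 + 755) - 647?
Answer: -1939593/16804477 ≈ -0.11542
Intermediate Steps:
E(x) = -36 - (-13 + x)**2/3 (E(x) = -(((-13 + x)**2 + 755) - 647)/3 = -((755 + (-13 + x)**2) - 647)/3 = -(108 + (-13 + x)**2)/3 = -36 - (-13 + x)**2/3)
(-3225012 + 3871543)/(-4458155 + E(-1839)) = (-3225012 + 3871543)/(-4458155 + (-36 - (-13 - 1839)**2/3)) = 646531/(-4458155 + (-36 - 1/3*(-1852)**2)) = 646531/(-4458155 + (-36 - 1/3*3429904)) = 646531/(-4458155 + (-36 - 3429904/3)) = 646531/(-4458155 - 3430012/3) = 646531/(-16804477/3) = 646531*(-3/16804477) = -1939593/16804477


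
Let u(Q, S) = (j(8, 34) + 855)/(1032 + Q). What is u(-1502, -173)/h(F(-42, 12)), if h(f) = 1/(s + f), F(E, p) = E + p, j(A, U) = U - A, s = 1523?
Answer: -1315333/470 ≈ -2798.6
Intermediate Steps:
h(f) = 1/(1523 + f)
u(Q, S) = 881/(1032 + Q) (u(Q, S) = ((34 - 1*8) + 855)/(1032 + Q) = ((34 - 8) + 855)/(1032 + Q) = (26 + 855)/(1032 + Q) = 881/(1032 + Q))
u(-1502, -173)/h(F(-42, 12)) = (881/(1032 - 1502))/(1/(1523 + (-42 + 12))) = (881/(-470))/(1/(1523 - 30)) = (881*(-1/470))/(1/1493) = -881/(470*1/1493) = -881/470*1493 = -1315333/470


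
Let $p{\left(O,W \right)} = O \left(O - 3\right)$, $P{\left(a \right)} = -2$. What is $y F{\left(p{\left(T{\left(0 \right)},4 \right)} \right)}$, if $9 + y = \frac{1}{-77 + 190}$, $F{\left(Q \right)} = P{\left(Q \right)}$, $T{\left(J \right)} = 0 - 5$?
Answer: $\frac{2032}{113} \approx 17.982$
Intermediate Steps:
$T{\left(J \right)} = -5$ ($T{\left(J \right)} = 0 - 5 = -5$)
$p{\left(O,W \right)} = O \left(-3 + O\right)$
$F{\left(Q \right)} = -2$
$y = - \frac{1016}{113}$ ($y = -9 + \frac{1}{-77 + 190} = -9 + \frac{1}{113} = - \frac{1016}{113} \approx -8.9911$)
$y F{\left(p{\left(T{\left(0 \right)},4 \right)} \right)} = \left(- \frac{1016}{113}\right) \left(-2\right) = \frac{2032}{113}$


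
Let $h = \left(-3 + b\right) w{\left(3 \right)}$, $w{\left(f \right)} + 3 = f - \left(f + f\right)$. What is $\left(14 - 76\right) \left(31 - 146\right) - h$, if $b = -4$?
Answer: $7088$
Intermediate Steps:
$w{\left(f \right)} = -3 - f$ ($w{\left(f \right)} = -3 + \left(f - \left(f + f\right)\right) = -3 + \left(f - 2 f\right) = -3 - f$)
$h = 42$ ($h = \left(-3 - 4\right) \left(-3 - 3\right) = - 7 \left(-3 - 3\right) = \left(-7\right) \left(-6\right) = 42$)
$\left(14 - 76\right) \left(31 - 146\right) - h = \left(14 - 76\right) \left(31 - 146\right) - 42 = \left(-62\right) \left(-115\right) - 42 = 7130 - 42 = 7088$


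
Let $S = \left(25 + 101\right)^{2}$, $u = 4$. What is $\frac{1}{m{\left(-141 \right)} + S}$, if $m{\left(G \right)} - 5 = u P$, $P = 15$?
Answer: $\frac{1}{15941} \approx 6.2731 \cdot 10^{-5}$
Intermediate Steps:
$m{\left(G \right)} = 65$ ($m{\left(G \right)} = 5 + 4 \cdot 15 = 5 + 60 = 65$)
$S = 15876$ ($S = 126^{2} = 15876$)
$\frac{1}{m{\left(-141 \right)} + S} = \frac{1}{65 + 15876} = \frac{1}{15941}$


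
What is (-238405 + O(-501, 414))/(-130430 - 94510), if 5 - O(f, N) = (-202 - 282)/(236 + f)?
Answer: 5264707/4967425 ≈ 1.0598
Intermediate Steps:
O(f, N) = 5 + 484/(236 + f) (O(f, N) = 5 - (-202 - 282)/(236 + f) = 5 - (-484)/(236 + f) = 5 + 484/(236 + f))
(-238405 + O(-501, 414))/(-130430 - 94510) = (-238405 + (1664 + 5*(-501))/(236 - 501))/(-130430 - 94510) = (-238405 + (1664 - 2505)/(-265))/(-224940) = (-238405 - 1/265*(-841))*(-1/224940) = (-238405 + 841/265)*(-1/224940) = -63176484/265*(-1/224940) = 5264707/4967425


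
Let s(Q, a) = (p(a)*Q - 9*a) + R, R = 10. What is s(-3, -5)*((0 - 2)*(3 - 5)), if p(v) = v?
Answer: 280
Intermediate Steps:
s(Q, a) = 10 - 9*a + Q*a (s(Q, a) = (a*Q - 9*a) + 10 = (Q*a - 9*a) + 10 = (-9*a + Q*a) + 10 = 10 - 9*a + Q*a)
s(-3, -5)*((0 - 2)*(3 - 5)) = (10 - 9*(-5) - 3*(-5))*((0 - 2)*(3 - 5)) = (10 + 45 + 15)*(-2*(-2)) = 70*4 = 280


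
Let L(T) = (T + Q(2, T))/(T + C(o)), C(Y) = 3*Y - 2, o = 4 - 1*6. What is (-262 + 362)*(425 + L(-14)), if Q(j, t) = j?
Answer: 468100/11 ≈ 42555.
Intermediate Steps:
o = -2 (o = 4 - 6 = -2)
C(Y) = -2 + 3*Y
L(T) = (2 + T)/(-8 + T) (L(T) = (T + 2)/(T + (-2 + 3*(-2))) = (2 + T)/(T + (-2 - 6)) = (2 + T)/(T - 8) = (2 + T)/(-8 + T))
(-262 + 362)*(425 + L(-14)) = (-262 + 362)*(425 + (2 - 14)/(-8 - 14)) = 100*(425 - 12/(-22)) = 100*(425 - 1/22*(-12)) = 100*(425 + 6/11) = 100*(4681/11) = 468100/11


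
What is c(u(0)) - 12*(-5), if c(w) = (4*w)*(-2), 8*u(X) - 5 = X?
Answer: 55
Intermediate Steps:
u(X) = 5/8 + X/8
c(w) = -8*w
c(u(0)) - 12*(-5) = -8*(5/8 + (1/8)*0) - 12*(-5) = -8*(5/8 + 0) + 60 = -8*5/8 + 60 = -5 + 60 = 55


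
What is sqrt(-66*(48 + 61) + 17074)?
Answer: 2*sqrt(2470) ≈ 99.398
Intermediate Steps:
sqrt(-66*(48 + 61) + 17074) = sqrt(-66*109 + 17074) = sqrt(-7194 + 17074) = sqrt(9880) = 2*sqrt(2470)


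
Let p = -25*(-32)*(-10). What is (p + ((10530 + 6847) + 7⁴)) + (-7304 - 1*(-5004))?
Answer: 9478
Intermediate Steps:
p = -8000 (p = 800*(-10) = -8000)
(p + ((10530 + 6847) + 7⁴)) + (-7304 - 1*(-5004)) = (-8000 + ((10530 + 6847) + 7⁴)) + (-7304 - 1*(-5004)) = (-8000 + (17377 + 2401)) + (-7304 + 5004) = (-8000 + 19778) - 2300 = 11778 - 2300 = 9478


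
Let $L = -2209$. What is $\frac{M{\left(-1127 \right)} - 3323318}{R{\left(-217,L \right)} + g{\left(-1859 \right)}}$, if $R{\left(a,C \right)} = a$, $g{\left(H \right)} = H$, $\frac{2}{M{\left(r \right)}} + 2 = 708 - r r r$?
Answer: $\frac{1189279330105825}{742915330191} \approx 1600.8$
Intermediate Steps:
$M{\left(r \right)} = \frac{2}{706 - r^{3}}$ ($M{\left(r \right)} = \frac{2}{-2 - \left(-708 + r r r\right)} = \frac{2}{-2 - \left(-708 + r^{2} r\right)} = \frac{2}{-2 - \left(-708 + r^{3}\right)} = \frac{2}{706 - r^{3}}$)
$\frac{M{\left(-1127 \right)} - 3323318}{R{\left(-217,L \right)} + g{\left(-1859 \right)}} = \frac{- \frac{2}{-706 + \left(-1127\right)^{3}} - 3323318}{-217 - 1859} = \frac{- \frac{2}{-706 - 1431435383} - 3323318}{-2076} = \left(- \frac{2}{-1431436089} - 3323318\right) \left(- \frac{1}{2076}\right) = \left(\left(-2\right) \left(- \frac{1}{1431436089}\right) - 3323318\right) \left(- \frac{1}{2076}\right) = \left(\frac{2}{1431436089} - 3323318\right) \left(- \frac{1}{2076}\right) = \left(- \frac{4757117320423300}{1431436089}\right) \left(- \frac{1}{2076}\right) = \frac{1189279330105825}{742915330191}$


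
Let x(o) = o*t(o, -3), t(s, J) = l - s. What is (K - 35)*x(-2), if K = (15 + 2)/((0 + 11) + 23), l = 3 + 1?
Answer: 414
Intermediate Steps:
l = 4
t(s, J) = 4 - s
x(o) = o*(4 - o)
K = ½ (K = 17/(11 + 23) = 17/34 = 17*(1/34) = ½ ≈ 0.50000)
(K - 35)*x(-2) = (½ - 35)*(-2*(4 - 1*(-2))) = -(-69)*(4 + 2) = -(-69)*6 = -69/2*(-12) = 414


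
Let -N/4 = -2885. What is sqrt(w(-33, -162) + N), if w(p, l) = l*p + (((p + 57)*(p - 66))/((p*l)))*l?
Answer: sqrt(16958) ≈ 130.22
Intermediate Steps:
N = 11540 (N = -4*(-2885) = 11540)
w(p, l) = l*p + (-66 + p)*(57 + p)/p (w(p, l) = l*p + (((57 + p)*(-66 + p))/((l*p)))*l = l*p + (((-66 + p)*(57 + p))*(1/(l*p)))*l = l*p + ((-66 + p)*(57 + p)/(l*p))*l = l*p + (-66 + p)*(57 + p)/p)
sqrt(w(-33, -162) + N) = sqrt((-9 - 33 - 3762/(-33) - 162*(-33)) + 11540) = sqrt((-9 - 33 - 3762*(-1/33) + 5346) + 11540) = sqrt((-9 - 33 + 114 + 5346) + 11540) = sqrt(5418 + 11540) = sqrt(16958)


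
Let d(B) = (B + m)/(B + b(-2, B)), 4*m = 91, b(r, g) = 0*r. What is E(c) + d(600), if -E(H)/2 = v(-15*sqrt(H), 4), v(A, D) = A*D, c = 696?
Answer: 2491/2400 + 240*sqrt(174) ≈ 3166.9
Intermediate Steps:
b(r, g) = 0
m = 91/4 (m = (1/4)*91 = 91/4 ≈ 22.750)
E(H) = 120*sqrt(H) (E(H) = -2*(-15*sqrt(H))*4 = -(-120)*sqrt(H) = 120*sqrt(H))
d(B) = (91/4 + B)/B (d(B) = (B + 91/4)/(B + 0) = (91/4 + B)/B)
E(c) + d(600) = 120*sqrt(696) + (91/4 + 600)/600 = 120*(2*sqrt(174)) + (1/600)*(2491/4) = 240*sqrt(174) + 2491/2400 = 2491/2400 + 240*sqrt(174)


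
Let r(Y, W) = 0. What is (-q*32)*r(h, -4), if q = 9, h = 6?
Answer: 0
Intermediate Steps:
(-q*32)*r(h, -4) = (-1*9*32)*0 = -9*32*0 = -288*0 = 0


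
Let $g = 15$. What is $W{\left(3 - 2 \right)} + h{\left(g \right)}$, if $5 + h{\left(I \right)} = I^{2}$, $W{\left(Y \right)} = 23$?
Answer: $243$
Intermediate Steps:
$h{\left(I \right)} = -5 + I^{2}$
$W{\left(3 - 2 \right)} + h{\left(g \right)} = 23 - \left(5 - 15^{2}\right) = 23 + \left(-5 + 225\right) = 23 + 220 = 243$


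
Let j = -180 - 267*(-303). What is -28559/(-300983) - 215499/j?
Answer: -20852074826/8098549581 ≈ -2.5748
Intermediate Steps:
j = 80721 (j = -180 + 80901 = 80721)
-28559/(-300983) - 215499/j = -28559/(-300983) - 215499/80721 = -28559*(-1/300983) - 215499*1/80721 = 28559/300983 - 71833/26907 = -20852074826/8098549581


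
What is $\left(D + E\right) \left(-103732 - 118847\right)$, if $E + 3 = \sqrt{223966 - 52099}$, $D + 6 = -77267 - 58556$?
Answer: $30233350728 - 222579 \sqrt{171867} \approx 3.0141 \cdot 10^{10}$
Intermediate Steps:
$D = -135829$ ($D = -6 - 135823 = -135829$)
$E = -3 + \sqrt{171867}$ ($E = -3 + \sqrt{223966 - 52099} = -3 + \sqrt{171867} \approx 411.57$)
$\left(D + E\right) \left(-103732 - 118847\right) = \left(-135829 - \left(3 - \sqrt{171867}\right)\right) \left(-103732 - 118847\right) = \left(-135832 + \sqrt{171867}\right) \left(-222579\right) = 30233350728 - 222579 \sqrt{171867}$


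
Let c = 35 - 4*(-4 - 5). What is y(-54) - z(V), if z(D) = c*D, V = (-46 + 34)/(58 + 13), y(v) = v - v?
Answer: 12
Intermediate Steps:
c = 71 (c = 35 - 4*(-9) = 35 + 36 = 71)
y(v) = 0
V = -12/71 ≈ -0.16901
z(D) = 71*D
y(-54) - z(V) = 0 - 71*(-12)/71 = 0 - 1*(-12) = 0 + 12 = 12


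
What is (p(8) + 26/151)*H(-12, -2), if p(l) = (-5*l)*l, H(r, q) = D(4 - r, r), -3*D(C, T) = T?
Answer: -193176/151 ≈ -1279.3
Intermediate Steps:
D(C, T) = -T/3
H(r, q) = -r/3
p(l) = -5*l**2
(p(8) + 26/151)*H(-12, -2) = (-5*8**2 + 26/151)*(-1/3*(-12)) = (-5*64 + 26*(1/151))*4 = (-320 + 26/151)*4 = -48294/151*4 = -193176/151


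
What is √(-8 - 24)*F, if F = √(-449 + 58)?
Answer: -4*√782 ≈ -111.86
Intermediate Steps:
F = I*√391 (F = √(-391) = I*√391 ≈ 19.774*I)
√(-8 - 24)*F = √(-8 - 24)*(I*√391) = √(-32)*(I*√391) = (4*I*√2)*(I*√391) = -4*√782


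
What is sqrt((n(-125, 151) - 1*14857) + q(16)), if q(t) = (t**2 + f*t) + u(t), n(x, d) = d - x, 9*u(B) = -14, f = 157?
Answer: I*sqrt(106331)/3 ≈ 108.69*I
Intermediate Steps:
u(B) = -14/9 (u(B) = (1/9)*(-14) = -14/9)
q(t) = -14/9 + t**2 + 157*t (q(t) = (t**2 + 157*t) - 14/9 = -14/9 + t**2 + 157*t)
sqrt((n(-125, 151) - 1*14857) + q(16)) = sqrt(((151 - 1*(-125)) - 1*14857) + (-14/9 + 16**2 + 157*16)) = sqrt(((151 + 125) - 14857) + (-14/9 + 256 + 2512)) = sqrt((276 - 14857) + 24898/9) = sqrt(-14581 + 24898/9) = sqrt(-106331/9) = I*sqrt(106331)/3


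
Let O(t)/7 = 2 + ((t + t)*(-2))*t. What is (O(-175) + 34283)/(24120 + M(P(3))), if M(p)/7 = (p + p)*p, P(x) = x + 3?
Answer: -10163/304 ≈ -33.431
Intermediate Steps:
P(x) = 3 + x
M(p) = 14*p² (M(p) = 7*((p + p)*p) = 7*((2*p)*p) = 7*(2*p²) = 14*p²)
O(t) = 14 - 28*t² (O(t) = 7*(2 + ((t + t)*(-2))*t) = 7*(2 + ((2*t)*(-2))*t) = 7*(2 + (-4*t)*t) = 7*(2 - 4*t²) = 14 - 28*t²)
(O(-175) + 34283)/(24120 + M(P(3))) = ((14 - 28*(-175)²) + 34283)/(24120 + 14*(3 + 3)²) = ((14 - 28*30625) + 34283)/(24120 + 14*6²) = ((14 - 857500) + 34283)/(24120 + 14*36) = (-857486 + 34283)/(24120 + 504) = -823203/24624 = -823203*1/24624 = -10163/304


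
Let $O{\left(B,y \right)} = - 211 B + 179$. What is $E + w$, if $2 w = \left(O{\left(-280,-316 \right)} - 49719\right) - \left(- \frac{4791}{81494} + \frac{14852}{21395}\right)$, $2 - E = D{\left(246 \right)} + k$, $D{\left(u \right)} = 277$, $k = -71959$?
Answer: $\frac{266603796144597}{3487128260} \approx 76454.0$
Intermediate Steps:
$O{\left(B,y \right)} = 179 - 211 B$
$E = 71684$ ($E = 2 - \left(277 - 71959\right) = 2 - -71682 = 2 + 71682 = 71684$)
$w = \frac{16632493954757}{3487128260}$ ($w = \frac{\left(\left(179 - -59080\right) - 49719\right) - \left(- \frac{4791}{81494} + \frac{14852}{21395}\right)}{2} = \frac{\left(\left(179 + 59080\right) - 49719\right) - \frac{1107845443}{1743564130}}{2} = \frac{\left(59259 - 49719\right) + \left(- \frac{14852}{21395} + \frac{4791}{81494}\right)}{2} = \frac{9540 - \frac{1107845443}{1743564130}}{2} = \frac{1}{2} \cdot \frac{16632493954757}{1743564130} = \frac{16632493954757}{3487128260} \approx 4769.7$)
$E + w = 71684 + \frac{16632493954757}{3487128260} = \frac{266603796144597}{3487128260}$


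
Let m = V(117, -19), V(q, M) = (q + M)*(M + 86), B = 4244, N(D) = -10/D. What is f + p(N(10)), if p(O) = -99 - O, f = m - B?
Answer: 2224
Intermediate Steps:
N(D) = -10/D
V(q, M) = (86 + M)*(M + q) (V(q, M) = (M + q)*(86 + M) = (86 + M)*(M + q))
m = 6566 (m = (-19)² + 86*(-19) + 86*117 - 19*117 = 361 - 1634 + 10062 - 2223 = 6566)
f = 2322 (f = 6566 - 1*4244 = 6566 - 4244 = 2322)
f + p(N(10)) = 2322 + (-99 - (-10)/10) = 2322 + (-99 - 1*(-1)) = 2322 + (-99 + 1) = 2322 - 98 = 2224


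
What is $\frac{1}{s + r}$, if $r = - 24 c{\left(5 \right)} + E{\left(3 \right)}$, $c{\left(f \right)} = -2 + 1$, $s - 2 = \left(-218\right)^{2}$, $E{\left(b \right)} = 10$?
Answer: $\frac{1}{47560} \approx 2.1026 \cdot 10^{-5}$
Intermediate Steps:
$s = 47526$ ($s = 2 + \left(-218\right)^{2} = 2 + 47524 = 47526$)
$c{\left(f \right)} = -1$
$r = 34$ ($r = \left(-24\right) \left(-1\right) + 10 = 24 + 10 = 34$)
$\frac{1}{s + r} = \frac{1}{47526 + 34} = \frac{1}{47560}$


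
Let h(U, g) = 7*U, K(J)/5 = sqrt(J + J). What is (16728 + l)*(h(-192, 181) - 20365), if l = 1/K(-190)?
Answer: -363148152 + 21709*I*sqrt(95)/950 ≈ -3.6315e+8 + 222.73*I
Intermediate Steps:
K(J) = 5*sqrt(2)*sqrt(J) (K(J) = 5*sqrt(J + J) = 5*sqrt(2*J) = 5*(sqrt(2)*sqrt(J)) = 5*sqrt(2)*sqrt(J))
l = -I*sqrt(95)/950 (l = 1/(5*sqrt(2)*sqrt(-190)) = 1/(5*sqrt(2)*(I*sqrt(190))) = 1/(10*I*sqrt(95)) = -I*sqrt(95)/950 ≈ -0.01026*I)
(16728 + l)*(h(-192, 181) - 20365) = (16728 - I*sqrt(95)/950)*(7*(-192) - 20365) = (16728 - I*sqrt(95)/950)*(-1344 - 20365) = (16728 - I*sqrt(95)/950)*(-21709) = -363148152 + 21709*I*sqrt(95)/950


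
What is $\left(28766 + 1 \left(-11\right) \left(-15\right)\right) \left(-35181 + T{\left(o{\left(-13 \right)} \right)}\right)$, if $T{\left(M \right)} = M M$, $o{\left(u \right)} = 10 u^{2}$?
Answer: $81612007589$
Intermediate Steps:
$T{\left(M \right)} = M^{2}$
$\left(28766 + 1 \left(-11\right) \left(-15\right)\right) \left(-35181 + T{\left(o{\left(-13 \right)} \right)}\right) = \left(28766 + 1 \left(-11\right) \left(-15\right)\right) \left(-35181 + \left(10 \left(-13\right)^{2}\right)^{2}\right) = \left(28766 - -165\right) \left(-35181 + \left(10 \cdot 169\right)^{2}\right) = \left(28766 + 165\right) \left(-35181 + 1690^{2}\right) = 28931 \left(-35181 + 2856100\right) = 28931 \cdot 2820919 = 81612007589$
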